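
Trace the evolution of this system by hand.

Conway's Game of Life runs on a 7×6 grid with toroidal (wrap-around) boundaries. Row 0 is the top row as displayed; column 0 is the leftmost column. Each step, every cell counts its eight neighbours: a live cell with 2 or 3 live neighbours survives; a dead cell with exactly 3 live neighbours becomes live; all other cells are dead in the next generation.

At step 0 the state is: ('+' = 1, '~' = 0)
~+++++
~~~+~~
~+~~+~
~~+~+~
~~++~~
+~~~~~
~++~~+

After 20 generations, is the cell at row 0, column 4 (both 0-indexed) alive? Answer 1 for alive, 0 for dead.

k=0  ~+++++
~~~+~~
~+~~+~
~~+~+~
~~++~~
+~~~~~
~++~~+
k=1  ~+~~~+
++~~~+
~~+~+~
~++~+~
~+++~~
+~~+~~
~~~~~+
k=2  ~+~~++
~++~++
~~+~+~
~~~~+~
+~~~+~
++~++~
~~~~++
k=3  ~++~~~
~++~~~
~++~+~
~~~~+~
++~~+~
++~+~~
~++~~~
k=4  +~~+~~
+~~~~~
~++~~~
+~+~+~
+++++~
~~~+~+
~~~+~~
k=5  ~~~~~~
+~+~~~
+~++~+
+~~~+~
+~~~~~
++~~~+
~~++~~
k=6  ~+++~~
+~++~+
+~+++~
+~~++~
~~~~~~
+++~~+
+++~~~
k=7  ~~~~++
+~~~~+
+~~~~~
~++~+~
~~+++~
~~+~~+
~~~~~+
k=8  ~~~~+~
+~~~+~
+~~~~~
~++~++
~~~~++
~~+~~+
+~~~~+
k=9  +~~~+~
~~~~~~
+~~++~
~+~++~
~++~~~
~~~~~~
+~~~++
k=10  +~~~+~
~~~++~
~~++++
++~~++
~+++~~
++~~~+
+~~~+~
k=11  ~~~~+~
~~+~~~
~++~~~
~~~~~~
~~~+~~
~~~+++
~~~~+~
k=12  ~~~+~~
~+++~~
~++~~~
~~+~~~
~~~+~~
~~~+~+
~~~~~~
k=13  ~~~+~~
~+~+~~
~~~~~~
~+++~~
~~+++~
~~~~+~
~~~~+~
k=14  ~~+++~
~~+~~~
~+~+~~
~+~~+~
~+~~+~
~~~~++
~~~++~
k=15  ~~+~+~
~+~~+~
~+~+~~
++~++~
+~~++~
~~~~~+
~~+~~~
k=16  ~++~~~
~+~~+~
~+~+~+
++~~~~
++++~~
~~~+++
~~~+~~
k=17  ~+++~~
~+~++~
~+~~++
~~~+++
~~~+~~
++~~~+
~~~+~~
k=18  ~+~~~~
~+~~~+
~~~~~~
+~++~+
~~++~~
+~+~+~
~~~++~
k=19  +~+~+~
+~~~~~
~++~++
~++++~
+~~~~~
~++~++
~+++++
k=20  +~+~+~
+~+~+~
~~~~++
~~~~+~
+~~~~~
~~~~~~
~~~~~~

1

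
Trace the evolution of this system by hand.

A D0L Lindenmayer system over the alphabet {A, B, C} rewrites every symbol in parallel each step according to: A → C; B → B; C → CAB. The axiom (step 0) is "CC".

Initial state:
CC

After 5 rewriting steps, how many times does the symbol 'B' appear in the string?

24

[0] CC
[1] CABCAB
[2] CABCBCABCB
[3] CABCBCABBCABCBCABB
[4] CABCBCABBCABCBBCABCBCABBCABCBB
[5] CABCBCABBCABCBBCABCBCABBBCABCBCABBCABCBBCABCBCABBB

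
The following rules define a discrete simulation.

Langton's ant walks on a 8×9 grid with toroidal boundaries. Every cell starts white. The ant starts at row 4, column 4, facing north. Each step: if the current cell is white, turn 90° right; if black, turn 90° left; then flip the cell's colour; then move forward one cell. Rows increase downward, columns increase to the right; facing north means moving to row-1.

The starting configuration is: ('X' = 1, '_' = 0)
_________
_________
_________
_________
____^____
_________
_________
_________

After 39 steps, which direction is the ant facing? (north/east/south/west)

t=0: _________
_________
_________
_________
____^____
_________
_________
_________
t=1: _________
_________
_________
_________
____X>___
_________
_________
_________
t=2: _________
_________
_________
_________
____XX___
_____v___
_________
_________
t=3: _________
_________
_________
_________
____XX___
____<X___
_________
_________
t=4: _________
_________
_________
_________
____^X___
____XX___
_________
_________
t=5: _________
_________
_________
_________
___<_X___
____XX___
_________
_________
t=6: _________
_________
_________
___^_____
___X_X___
____XX___
_________
_________
t=7: _________
_________
_________
___X>____
___X_X___
____XX___
_________
_________
t=8: _________
_________
_________
___XX____
___XvX___
____XX___
_________
_________
t=9: _________
_________
_________
___XX____
___<XX___
____XX___
_________
_________
t=10: _________
_________
_________
___XX____
____XX___
___vXX___
_________
_________
t=11: _________
_________
_________
___XX____
____XX___
__<XXX___
_________
_________
t=12: _________
_________
_________
___XX____
__^_XX___
__XXXX___
_________
_________
t=13: _________
_________
_________
___XX____
__X>XX___
__XXXX___
_________
_________
t=14: _________
_________
_________
___XX____
__XXXX___
__XvXX___
_________
_________
t=15: _________
_________
_________
___XX____
__XXXX___
__X_>X___
_________
_________
t=16: _________
_________
_________
___XX____
__XX^X___
__X__X___
_________
_________
t=17: _________
_________
_________
___XX____
__X<_X___
__X__X___
_________
_________
t=18: _________
_________
_________
___XX____
__X__X___
__Xv_X___
_________
_________
t=19: _________
_________
_________
___XX____
__X__X___
__<X_X___
_________
_________
t=20: _________
_________
_________
___XX____
__X__X___
___X_X___
__v______
_________
t=21: _________
_________
_________
___XX____
__X__X___
___X_X___
_<X______
_________
t=22: _________
_________
_________
___XX____
__X__X___
_^_X_X___
_XX______
_________
t=23: _________
_________
_________
___XX____
__X__X___
_X>X_X___
_XX______
_________
t=24: _________
_________
_________
___XX____
__X__X___
_XXX_X___
_Xv______
_________
t=25: _________
_________
_________
___XX____
__X__X___
_XXX_X___
_X_>_____
_________
t=26: _________
_________
_________
___XX____
__X__X___
_XXX_X___
_X_X_____
___v_____
t=27: _________
_________
_________
___XX____
__X__X___
_XXX_X___
_X_X_____
__<X_____
t=28: _________
_________
_________
___XX____
__X__X___
_XXX_X___
_X^X_____
__XX_____
t=29: _________
_________
_________
___XX____
__X__X___
_XXX_X___
_XX>_____
__XX_____
t=30: _________
_________
_________
___XX____
__X__X___
_XX^_X___
_XX______
__XX_____
t=31: _________
_________
_________
___XX____
__X__X___
_X<__X___
_XX______
__XX_____
t=32: _________
_________
_________
___XX____
__X__X___
_X___X___
_Xv______
__XX_____
t=33: _________
_________
_________
___XX____
__X__X___
_X___X___
_X_>_____
__XX_____
t=34: _________
_________
_________
___XX____
__X__X___
_X___X___
_X_X_____
__Xv_____
t=35: _________
_________
_________
___XX____
__X__X___
_X___X___
_X_X_____
__X_>____
t=36: ____v____
_________
_________
___XX____
__X__X___
_X___X___
_X_X_____
__X_X____
t=37: ___<X____
_________
_________
___XX____
__X__X___
_X___X___
_X_X_____
__X_X____
t=38: ___XX____
_________
_________
___XX____
__X__X___
_X___X___
_X_X_____
__X^X____
t=39: ___XX____
_________
_________
___XX____
__X__X___
_X___X___
_X_X_____
__XX>____

east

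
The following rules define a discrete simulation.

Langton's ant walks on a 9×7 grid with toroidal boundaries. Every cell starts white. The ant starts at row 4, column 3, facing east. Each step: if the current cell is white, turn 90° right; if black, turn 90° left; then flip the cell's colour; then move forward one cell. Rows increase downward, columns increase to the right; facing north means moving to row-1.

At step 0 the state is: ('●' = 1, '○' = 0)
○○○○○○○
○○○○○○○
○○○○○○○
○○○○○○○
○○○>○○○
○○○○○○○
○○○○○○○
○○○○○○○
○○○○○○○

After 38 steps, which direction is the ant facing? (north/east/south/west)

east

0) ○○○○○○○
○○○○○○○
○○○○○○○
○○○○○○○
○○○>○○○
○○○○○○○
○○○○○○○
○○○○○○○
○○○○○○○
1) ○○○○○○○
○○○○○○○
○○○○○○○
○○○○○○○
○○○●○○○
○○○v○○○
○○○○○○○
○○○○○○○
○○○○○○○
2) ○○○○○○○
○○○○○○○
○○○○○○○
○○○○○○○
○○○●○○○
○○<●○○○
○○○○○○○
○○○○○○○
○○○○○○○
3) ○○○○○○○
○○○○○○○
○○○○○○○
○○○○○○○
○○^●○○○
○○●●○○○
○○○○○○○
○○○○○○○
○○○○○○○
4) ○○○○○○○
○○○○○○○
○○○○○○○
○○○○○○○
○○●>○○○
○○●●○○○
○○○○○○○
○○○○○○○
○○○○○○○
5) ○○○○○○○
○○○○○○○
○○○○○○○
○○○^○○○
○○●○○○○
○○●●○○○
○○○○○○○
○○○○○○○
○○○○○○○
6) ○○○○○○○
○○○○○○○
○○○○○○○
○○○●>○○
○○●○○○○
○○●●○○○
○○○○○○○
○○○○○○○
○○○○○○○
7) ○○○○○○○
○○○○○○○
○○○○○○○
○○○●●○○
○○●○v○○
○○●●○○○
○○○○○○○
○○○○○○○
○○○○○○○
8) ○○○○○○○
○○○○○○○
○○○○○○○
○○○●●○○
○○●<●○○
○○●●○○○
○○○○○○○
○○○○○○○
○○○○○○○
9) ○○○○○○○
○○○○○○○
○○○○○○○
○○○^●○○
○○●●●○○
○○●●○○○
○○○○○○○
○○○○○○○
○○○○○○○
10) ○○○○○○○
○○○○○○○
○○○○○○○
○○<○●○○
○○●●●○○
○○●●○○○
○○○○○○○
○○○○○○○
○○○○○○○
11) ○○○○○○○
○○○○○○○
○○^○○○○
○○●○●○○
○○●●●○○
○○●●○○○
○○○○○○○
○○○○○○○
○○○○○○○
12) ○○○○○○○
○○○○○○○
○○●>○○○
○○●○●○○
○○●●●○○
○○●●○○○
○○○○○○○
○○○○○○○
○○○○○○○
13) ○○○○○○○
○○○○○○○
○○●●○○○
○○●v●○○
○○●●●○○
○○●●○○○
○○○○○○○
○○○○○○○
○○○○○○○
14) ○○○○○○○
○○○○○○○
○○●●○○○
○○<●●○○
○○●●●○○
○○●●○○○
○○○○○○○
○○○○○○○
○○○○○○○
15) ○○○○○○○
○○○○○○○
○○●●○○○
○○○●●○○
○○v●●○○
○○●●○○○
○○○○○○○
○○○○○○○
○○○○○○○
16) ○○○○○○○
○○○○○○○
○○●●○○○
○○○●●○○
○○○>●○○
○○●●○○○
○○○○○○○
○○○○○○○
○○○○○○○
17) ○○○○○○○
○○○○○○○
○○●●○○○
○○○^●○○
○○○○●○○
○○●●○○○
○○○○○○○
○○○○○○○
○○○○○○○
18) ○○○○○○○
○○○○○○○
○○●●○○○
○○<○●○○
○○○○●○○
○○●●○○○
○○○○○○○
○○○○○○○
○○○○○○○
19) ○○○○○○○
○○○○○○○
○○^●○○○
○○●○●○○
○○○○●○○
○○●●○○○
○○○○○○○
○○○○○○○
○○○○○○○
20) ○○○○○○○
○○○○○○○
○<○●○○○
○○●○●○○
○○○○●○○
○○●●○○○
○○○○○○○
○○○○○○○
○○○○○○○
21) ○○○○○○○
○^○○○○○
○●○●○○○
○○●○●○○
○○○○●○○
○○●●○○○
○○○○○○○
○○○○○○○
○○○○○○○
22) ○○○○○○○
○●>○○○○
○●○●○○○
○○●○●○○
○○○○●○○
○○●●○○○
○○○○○○○
○○○○○○○
○○○○○○○
23) ○○○○○○○
○●●○○○○
○●v●○○○
○○●○●○○
○○○○●○○
○○●●○○○
○○○○○○○
○○○○○○○
○○○○○○○
24) ○○○○○○○
○●●○○○○
○<●●○○○
○○●○●○○
○○○○●○○
○○●●○○○
○○○○○○○
○○○○○○○
○○○○○○○
25) ○○○○○○○
○●●○○○○
○○●●○○○
○v●○●○○
○○○○●○○
○○●●○○○
○○○○○○○
○○○○○○○
○○○○○○○
26) ○○○○○○○
○●●○○○○
○○●●○○○
<●●○●○○
○○○○●○○
○○●●○○○
○○○○○○○
○○○○○○○
○○○○○○○
27) ○○○○○○○
○●●○○○○
^○●●○○○
●●●○●○○
○○○○●○○
○○●●○○○
○○○○○○○
○○○○○○○
○○○○○○○
28) ○○○○○○○
○●●○○○○
●>●●○○○
●●●○●○○
○○○○●○○
○○●●○○○
○○○○○○○
○○○○○○○
○○○○○○○
29) ○○○○○○○
○●●○○○○
●●●●○○○
●v●○●○○
○○○○●○○
○○●●○○○
○○○○○○○
○○○○○○○
○○○○○○○
30) ○○○○○○○
○●●○○○○
●●●●○○○
●○>○●○○
○○○○●○○
○○●●○○○
○○○○○○○
○○○○○○○
○○○○○○○
31) ○○○○○○○
○●●○○○○
●●^●○○○
●○○○●○○
○○○○●○○
○○●●○○○
○○○○○○○
○○○○○○○
○○○○○○○
32) ○○○○○○○
○●●○○○○
●<○●○○○
●○○○●○○
○○○○●○○
○○●●○○○
○○○○○○○
○○○○○○○
○○○○○○○
33) ○○○○○○○
○●●○○○○
●○○●○○○
●v○○●○○
○○○○●○○
○○●●○○○
○○○○○○○
○○○○○○○
○○○○○○○
34) ○○○○○○○
○●●○○○○
●○○●○○○
<●○○●○○
○○○○●○○
○○●●○○○
○○○○○○○
○○○○○○○
○○○○○○○
35) ○○○○○○○
○●●○○○○
●○○●○○○
○●○○●○○
v○○○●○○
○○●●○○○
○○○○○○○
○○○○○○○
○○○○○○○
36) ○○○○○○○
○●●○○○○
●○○●○○○
○●○○●○○
●○○○●○<
○○●●○○○
○○○○○○○
○○○○○○○
○○○○○○○
37) ○○○○○○○
○●●○○○○
●○○●○○○
○●○○●○^
●○○○●○●
○○●●○○○
○○○○○○○
○○○○○○○
○○○○○○○
38) ○○○○○○○
○●●○○○○
●○○●○○○
>●○○●○●
●○○○●○●
○○●●○○○
○○○○○○○
○○○○○○○
○○○○○○○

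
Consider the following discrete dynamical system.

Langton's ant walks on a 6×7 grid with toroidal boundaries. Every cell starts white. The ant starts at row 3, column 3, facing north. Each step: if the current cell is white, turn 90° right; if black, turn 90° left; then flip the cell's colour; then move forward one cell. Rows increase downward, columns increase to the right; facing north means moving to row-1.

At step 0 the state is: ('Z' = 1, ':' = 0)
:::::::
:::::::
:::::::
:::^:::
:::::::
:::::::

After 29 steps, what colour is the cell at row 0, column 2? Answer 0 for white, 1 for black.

1

t=0: :::::::
:::::::
:::::::
:::^:::
:::::::
:::::::
t=1: :::::::
:::::::
:::::::
:::Z>::
:::::::
:::::::
t=2: :::::::
:::::::
:::::::
:::ZZ::
::::v::
:::::::
t=3: :::::::
:::::::
:::::::
:::ZZ::
:::<Z::
:::::::
t=4: :::::::
:::::::
:::::::
:::^Z::
:::ZZ::
:::::::
t=5: :::::::
:::::::
:::::::
::<:Z::
:::ZZ::
:::::::
t=6: :::::::
:::::::
::^::::
::Z:Z::
:::ZZ::
:::::::
t=7: :::::::
:::::::
::Z>:::
::Z:Z::
:::ZZ::
:::::::
t=8: :::::::
:::::::
::ZZ:::
::ZvZ::
:::ZZ::
:::::::
t=9: :::::::
:::::::
::ZZ:::
::<ZZ::
:::ZZ::
:::::::
t=10: :::::::
:::::::
::ZZ:::
:::ZZ::
::vZZ::
:::::::
t=11: :::::::
:::::::
::ZZ:::
:::ZZ::
:<ZZZ::
:::::::
t=12: :::::::
:::::::
::ZZ:::
:^:ZZ::
:ZZZZ::
:::::::
t=13: :::::::
:::::::
::ZZ:::
:Z>ZZ::
:ZZZZ::
:::::::
t=14: :::::::
:::::::
::ZZ:::
:ZZZZ::
:ZvZZ::
:::::::
t=15: :::::::
:::::::
::ZZ:::
:ZZZZ::
:Z:>Z::
:::::::
t=16: :::::::
:::::::
::ZZ:::
:ZZ^Z::
:Z::Z::
:::::::
t=17: :::::::
:::::::
::ZZ:::
:Z<:Z::
:Z::Z::
:::::::
t=18: :::::::
:::::::
::ZZ:::
:Z::Z::
:Zv:Z::
:::::::
t=19: :::::::
:::::::
::ZZ:::
:Z::Z::
:<Z:Z::
:::::::
t=20: :::::::
:::::::
::ZZ:::
:Z::Z::
::Z:Z::
:v:::::
t=21: :::::::
:::::::
::ZZ:::
:Z::Z::
::Z:Z::
<Z:::::
t=22: :::::::
:::::::
::ZZ:::
:Z::Z::
^:Z:Z::
ZZ:::::
t=23: :::::::
:::::::
::ZZ:::
:Z::Z::
Z>Z:Z::
ZZ:::::
t=24: :::::::
:::::::
::ZZ:::
:Z::Z::
ZZZ:Z::
Zv:::::
t=25: :::::::
:::::::
::ZZ:::
:Z::Z::
ZZZ:Z::
Z:>::::
t=26: ::v::::
:::::::
::ZZ:::
:Z::Z::
ZZZ:Z::
Z:Z::::
t=27: :<Z::::
:::::::
::ZZ:::
:Z::Z::
ZZZ:Z::
Z:Z::::
t=28: :ZZ::::
:::::::
::ZZ:::
:Z::Z::
ZZZ:Z::
Z^Z::::
t=29: :ZZ::::
:::::::
::ZZ:::
:Z::Z::
ZZZ:Z::
ZZ>::::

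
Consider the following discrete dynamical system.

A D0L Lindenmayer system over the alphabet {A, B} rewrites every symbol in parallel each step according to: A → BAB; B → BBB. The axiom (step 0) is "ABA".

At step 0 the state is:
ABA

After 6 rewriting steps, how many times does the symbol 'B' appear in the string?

t=0: ABA
t=1: BABBBBBAB
t=2: BBBBABBBBBBBBBBBBBBBBBABBBB
t=3: BBBBBBBBBBBBBABBBBBBBBBBBBBBBBBBBBBBBBBBBBBBBBBBBBBBBBBBBBBBBBBBBBBABBBBBBBBBBBBB
t=4: BBBBBBBBBBBBBBBBBBBBBBBBBBBBBBBBBBBBBBBBABBBBBBBBBBBBBBBBB…BBBBBBBBBBBBBBBBBABBBBBBBBBBBBBBBBBBBBBBBBBBBBBBBBBBBBBBBB  (len 243)
t=5: BBBBBBBBBBBBBBBBBBBBBBBBBBBBBBBBBBBBBBBBBBBBBBBBBBBBBBBBBB…BBBBBBBBBBBBBBBBBBBBBBBBBBBBBBBBBBBBBBBBBBBBBBBBBBBBBBBBBB  (len 729)
t=6: BBBBBBBBBBBBBBBBBBBBBBBBBBBBBBBBBBBBBBBBBBBBBBBBBBBBBBBBBB…BBBBBBBBBBBBBBBBBBBBBBBBBBBBBBBBBBBBBBBBBBBBBBBBBBBBBBBBBB  (len 2187)

2185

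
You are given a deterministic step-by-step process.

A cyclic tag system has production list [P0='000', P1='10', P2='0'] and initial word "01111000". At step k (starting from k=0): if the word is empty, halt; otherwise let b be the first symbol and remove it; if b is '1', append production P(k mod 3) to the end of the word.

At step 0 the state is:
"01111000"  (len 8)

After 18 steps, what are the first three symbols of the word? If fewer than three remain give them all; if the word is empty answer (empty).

(empty)

step 0: "01111000"  (len 8)
step 1: "1111000"  (len 7)
step 2: "11100010"  (len 8)
step 3: "11000100"  (len 8)
step 4: "1000100000"  (len 10)
step 5: "00010000010"  (len 11)
step 6: "0010000010"  (len 10)
step 7: "010000010"  (len 9)
step 8: "10000010"  (len 8)
step 9: "00000100"  (len 8)
step 10: "0000100"  (len 7)
step 11: "000100"  (len 6)
step 12: "00100"  (len 5)
step 13: "0100"  (len 4)
step 14: "100"  (len 3)
step 15: "000"  (len 3)
step 16: "00"  (len 2)
step 17: "0"  (len 1)
step 18: (halted — word empty)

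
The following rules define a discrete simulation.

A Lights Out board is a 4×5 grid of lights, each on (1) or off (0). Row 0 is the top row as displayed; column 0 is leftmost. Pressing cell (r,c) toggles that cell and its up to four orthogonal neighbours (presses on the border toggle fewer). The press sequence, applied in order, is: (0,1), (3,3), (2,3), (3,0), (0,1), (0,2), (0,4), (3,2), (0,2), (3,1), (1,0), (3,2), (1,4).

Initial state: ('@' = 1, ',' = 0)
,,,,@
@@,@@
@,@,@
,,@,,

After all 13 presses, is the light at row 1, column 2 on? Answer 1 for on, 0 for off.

0

[0] ,,,,@
@@,@@
@,@,@
,,@,,
[1] @@@,@
@,,@@
@,@,@
,,@,,
[2] @@@,@
@,,@@
@,@@@
,,,@@
[3] @@@,@
@,,,@
@,,,,
,,,,@
[4] @@@,@
@,,,@
,,,,,
@@,,@
[5] ,,,,@
@@,,@
,,,,,
@@,,@
[6] ,@@@@
@@@,@
,,,,,
@@,,@
[7] ,@@,,
@@@,,
,,,,,
@@,,@
[8] ,@@,,
@@@,,
,,@,,
@,@@@
[9] ,,,@,
@@,,,
,,@,,
@,@@@
[10] ,,,@,
@@,,,
,@@,,
,@,@@
[11] @,,@,
,,,,,
@@@,,
,@,@@
[12] @,,@,
,,,,,
@@,,,
,,@,@
[13] @,,@@
,,,@@
@@,,@
,,@,@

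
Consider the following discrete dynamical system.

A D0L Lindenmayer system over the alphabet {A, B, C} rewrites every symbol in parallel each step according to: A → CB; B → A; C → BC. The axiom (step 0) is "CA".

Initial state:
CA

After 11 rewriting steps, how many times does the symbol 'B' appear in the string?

178

k=0  CA
k=1  BCCB
k=2  ABCBCA
k=3  CBABCABCCB
k=4  BCACBABCCBABCBCA
k=5  ABCCBBCACBABCBCACBABCABCCB
k=6  CBABCBCAABCCBBCACBABCABCCBBCACBABCCBABCBCA
k=7  BCACBABCABCCBCBABCBCAABCCBBCACBABCCBABCBCAABCCBBCACBABCBCACBABCABCCB
k=8  ABCCBBCACBABCCBABCBCABCACBABCABCCBCBABCBCAABCCBBCACBABCBCACBABCABCCBCBABCBCAABCCBBCACBABCABCCBBCACBABCCBABCBCA
k=9  CBABCBCAABCCBBCACBABCBCACBABCABCCBABCCBBCACBABCCBABCBCABCA…CCBCBABCBCAABCCBBCACBABCCBABCBCAABCCBBCACBABCBCACBABCABCCB  (len 178)
k=10  BCACBABCABCCBCBABCBCAABCCBBCACBABCABCCBBCACBABCCBABCBCACBA…ABCBCACBABCABCCBCBABCBCAABCCBBCACBABCABCCBBCACBABCCBABCBCA  (len 288)
k=11  ABCCBBCACBABCCBABCBCABCACBABCABCCBCBABCBCAABCCBBCACBABCCBA…CCBCBABCBCAABCCBBCACBABCCBABCBCAABCCBBCACBABCBCACBABCABCCB  (len 466)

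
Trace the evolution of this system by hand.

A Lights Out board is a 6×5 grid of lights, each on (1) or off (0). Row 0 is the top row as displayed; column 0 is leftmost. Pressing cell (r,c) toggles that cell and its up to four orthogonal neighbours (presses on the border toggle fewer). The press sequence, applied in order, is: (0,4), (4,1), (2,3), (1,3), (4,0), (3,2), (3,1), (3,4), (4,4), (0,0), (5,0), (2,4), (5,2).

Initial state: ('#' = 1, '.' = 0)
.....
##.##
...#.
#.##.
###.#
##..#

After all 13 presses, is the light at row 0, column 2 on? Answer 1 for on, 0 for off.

0

k=0  .....
##.##
...#.
#.##.
###.#
##..#
k=1  ...##
##.#.
...#.
#.##.
###.#
##..#
k=2  ...##
##.#.
...#.
####.
....#
#...#
k=3  ...##
##...
..#.#
###..
....#
#...#
k=4  ....#
#####
..###
###..
....#
#...#
k=5  ....#
#####
..###
.##..
##..#
....#
k=6  ....#
#####
...##
...#.
###.#
....#
k=7  ....#
#####
.#.##
####.
#.#.#
....#
k=8  ....#
#####
.#.#.
###.#
#.#..
....#
k=9  ....#
#####
.#.#.
###..
#.###
.....
k=10  ##..#
.####
.#.#.
###..
#.###
.....
k=11  ##..#
.####
.#.#.
###..
..###
##...
k=12  ##..#
.###.
.#..#
###.#
..###
##...
k=13  ##..#
.###.
.#..#
###.#
...##
#.##.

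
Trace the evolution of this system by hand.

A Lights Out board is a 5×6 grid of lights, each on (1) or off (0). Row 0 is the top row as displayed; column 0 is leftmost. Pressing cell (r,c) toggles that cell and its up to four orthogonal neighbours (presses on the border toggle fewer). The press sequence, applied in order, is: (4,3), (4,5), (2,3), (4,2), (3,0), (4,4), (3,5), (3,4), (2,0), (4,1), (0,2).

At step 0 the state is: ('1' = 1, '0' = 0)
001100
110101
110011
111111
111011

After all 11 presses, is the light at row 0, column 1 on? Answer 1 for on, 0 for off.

0) 001100
110101
110011
111111
111011
1) 001100
110101
110011
111011
110101
2) 001100
110101
110011
111010
110110
3) 001100
110001
111101
111110
110110
4) 001100
110001
111101
110110
101010
5) 001100
110001
011101
000110
001010
6) 001100
110001
011101
000100
001101
7) 001100
110001
011100
000111
001100
8) 001100
110001
011110
000000
001110
9) 001100
010001
101110
100000
001110
10) 001100
010001
101110
110000
110110
11) 010000
011001
101110
110000
110110

1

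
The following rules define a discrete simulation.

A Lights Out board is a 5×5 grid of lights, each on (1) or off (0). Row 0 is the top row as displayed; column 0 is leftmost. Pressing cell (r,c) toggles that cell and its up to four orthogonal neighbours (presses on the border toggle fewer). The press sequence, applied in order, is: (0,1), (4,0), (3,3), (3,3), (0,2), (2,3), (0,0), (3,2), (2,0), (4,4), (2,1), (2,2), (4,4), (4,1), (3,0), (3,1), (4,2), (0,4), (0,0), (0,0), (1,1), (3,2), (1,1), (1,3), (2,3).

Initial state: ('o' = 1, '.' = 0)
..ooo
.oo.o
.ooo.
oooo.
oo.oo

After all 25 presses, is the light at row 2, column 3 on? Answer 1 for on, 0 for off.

1

step 0: ..ooo
.oo.o
.ooo.
oooo.
oo.oo
step 1: oo.oo
..o.o
.ooo.
oooo.
oo.oo
step 2: oo.oo
..o.o
.ooo.
.ooo.
...oo
step 3: oo.oo
..o.o
.oo..
.o..o
....o
step 4: oo.oo
..o.o
.ooo.
.ooo.
...oo
step 5: o.o.o
....o
.ooo.
.ooo.
...oo
step 6: o.o.o
...oo
.o..o
.oo..
...oo
step 7: .oo.o
o..oo
.o..o
.oo..
...oo
step 8: .oo.o
o..oo
.oo.o
...o.
..ooo
step 9: .oo.o
...oo
o.o.o
o..o.
..ooo
step 10: .oo.o
...oo
o.o.o
o..oo
..o..
step 11: .oo.o
.o.oo
.o..o
oo.oo
..o..
step 12: .oo.o
.oooo
..ooo
ooooo
..o..
step 13: .oo.o
.oooo
..ooo
oooo.
..ooo
step 14: .oo.o
.oooo
..ooo
o.oo.
oo.oo
step 15: .oo.o
.oooo
o.ooo
.ooo.
.o.oo
step 16: .oo.o
.oooo
ooooo
o..o.
...oo
step 17: .oo.o
.oooo
ooooo
o.oo.
.oo.o
step 18: .ooo.
.ooo.
ooooo
o.oo.
.oo.o
step 19: o.oo.
oooo.
ooooo
o.oo.
.oo.o
step 20: .ooo.
.ooo.
ooooo
o.oo.
.oo.o
step 21: ..oo.
o..o.
o.ooo
o.oo.
.oo.o
step 22: ..oo.
o..o.
o..oo
oo...
.o..o
step 23: .ooo.
.ooo.
oo.oo
oo...
.o..o
step 24: .oo..
.o..o
oo..o
oo...
.o..o
step 25: .oo..
.o.oo
oooo.
oo.o.
.o..o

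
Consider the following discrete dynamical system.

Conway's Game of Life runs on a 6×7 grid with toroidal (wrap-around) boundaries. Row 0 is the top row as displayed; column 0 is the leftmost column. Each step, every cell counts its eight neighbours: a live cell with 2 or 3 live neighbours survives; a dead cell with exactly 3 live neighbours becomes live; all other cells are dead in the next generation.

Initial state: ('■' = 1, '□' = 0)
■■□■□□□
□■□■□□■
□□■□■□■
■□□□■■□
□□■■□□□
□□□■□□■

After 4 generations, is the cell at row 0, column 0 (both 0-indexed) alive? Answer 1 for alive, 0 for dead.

0

t=0: ■■□■□□□
□■□■□□■
□□■□■□■
■□□□■■□
□□■■□□□
□□□■□□■
t=1: □■□■■□■
□■□■■■■
□■■□■□■
□■■□■■■
□□■■□■■
■■□■■□□
t=2: □■□□□□■
□■□□□□■
□□□□□□□
□□□□□□□
□□□□□□□
□■□□□□□
t=3: □■■□□□□
□□□□□□□
□□□□□□□
□□□□□□□
□□□□□□□
■□□□□□□
t=4: □■□□□□□
□□□□□□□
□□□□□□□
□□□□□□□
□□□□□□□
□■□□□□□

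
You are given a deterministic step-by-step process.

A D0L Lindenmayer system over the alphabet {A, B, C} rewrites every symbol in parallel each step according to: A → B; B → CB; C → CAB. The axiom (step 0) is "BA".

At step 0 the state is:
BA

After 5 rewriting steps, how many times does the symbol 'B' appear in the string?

35

[0] BA
[1] CBB
[2] CABCBCB
[3] CABBCBCABCBCABCB
[4] CABBCBCBCABCBCABBCBCABCBCABBCBCABCB
[5] CABBCBCBCABCBCABCBCABBCBCABCBCABBCBCBCABCBCABBCBCABCBCABBCBCBCABCBCABBCBCABCB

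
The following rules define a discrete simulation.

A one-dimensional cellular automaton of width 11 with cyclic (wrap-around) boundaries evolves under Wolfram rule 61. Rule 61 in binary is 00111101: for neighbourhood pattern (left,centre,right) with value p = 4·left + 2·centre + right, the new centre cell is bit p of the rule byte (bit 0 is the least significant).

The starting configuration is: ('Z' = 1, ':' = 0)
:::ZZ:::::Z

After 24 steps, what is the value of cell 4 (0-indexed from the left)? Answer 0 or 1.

1

0) :::ZZ:::::Z
1) ZZ:Z:ZZZZ:Z
2) ::ZZZZ:::ZZ
3) Z:Z:::ZZ:Z:
4) ZZZZZ:Z:ZZZ
5) :::::ZZZZ::
6) ZZZZ:Z:::ZZ
7) ::::ZZZZ:Z:
8) ZZZ:Z:::ZZZ
9) :::ZZZZ:Z::
10) ZZ:Z:::ZZZZ
11) ::ZZZZ:Z:::
12) Z:Z:::ZZZZZ
13) :ZZZZ:Z::::
14) :Z:::ZZZZZZ
15) ZZZZ:Z:::::
16) Z:::ZZZZZZ:
17) ZZZ:Z:::::Z
18) :::ZZZZZZ:Z
19) ZZ:Z:::::ZZ
20) ::ZZZZZZ:Z:
21) Z:Z:::::ZZZ
22) :ZZZZZZ:Z::
23) :Z:::::ZZZZ
24) ZZZZZZ:Z:::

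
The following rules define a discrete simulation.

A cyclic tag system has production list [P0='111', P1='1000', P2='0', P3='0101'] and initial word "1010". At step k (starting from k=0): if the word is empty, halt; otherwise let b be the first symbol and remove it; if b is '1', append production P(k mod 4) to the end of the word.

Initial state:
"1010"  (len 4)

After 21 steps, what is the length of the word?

19

t=0: "1010"  (len 4)
t=1: "010111"  (len 6)
t=2: "10111"  (len 5)
t=3: "01110"  (len 5)
t=4: "1110"  (len 4)
t=5: "110111"  (len 6)
t=6: "101111000"  (len 9)
t=7: "011110000"  (len 9)
t=8: "11110000"  (len 8)
t=9: "1110000111"  (len 10)
t=10: "1100001111000"  (len 13)
t=11: "1000011110000"  (len 13)
t=12: "0000111100000101"  (len 16)
t=13: "000111100000101"  (len 15)
t=14: "00111100000101"  (len 14)
t=15: "0111100000101"  (len 13)
t=16: "111100000101"  (len 12)
t=17: "11100000101111"  (len 14)
t=18: "11000001011111000"  (len 17)
t=19: "10000010111110000"  (len 17)
t=20: "00000101111100000101"  (len 20)
t=21: "0000101111100000101"  (len 19)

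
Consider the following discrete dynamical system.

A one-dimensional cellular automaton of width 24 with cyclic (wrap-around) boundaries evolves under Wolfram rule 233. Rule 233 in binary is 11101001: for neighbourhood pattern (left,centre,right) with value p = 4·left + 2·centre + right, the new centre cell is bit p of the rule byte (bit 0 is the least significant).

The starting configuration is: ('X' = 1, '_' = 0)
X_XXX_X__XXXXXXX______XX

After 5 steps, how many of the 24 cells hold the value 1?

24

t=0: X_XXX_X__XXXXXXX______XX
t=1: XXXXXX___XXXXXXX_XXXX_XX
t=2: XXXXXX_X_XXXXXXXXXXXXXXX
t=3: XXXXXXX_XXXXXXXXXXXXXXXX
t=4: XXXXXXXXXXXXXXXXXXXXXXXX
t=5: XXXXXXXXXXXXXXXXXXXXXXXX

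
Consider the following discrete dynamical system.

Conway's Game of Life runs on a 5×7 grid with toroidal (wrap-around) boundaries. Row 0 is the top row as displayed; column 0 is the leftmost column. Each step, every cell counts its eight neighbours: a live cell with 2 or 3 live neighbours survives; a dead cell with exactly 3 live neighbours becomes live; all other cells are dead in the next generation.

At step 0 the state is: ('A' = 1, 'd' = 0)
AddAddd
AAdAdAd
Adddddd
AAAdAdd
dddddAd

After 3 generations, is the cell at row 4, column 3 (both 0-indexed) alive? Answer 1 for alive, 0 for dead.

step 0: AddAddd
AAdAdAd
Adddddd
AAAdAdd
dddddAd
step 1: AAAdddd
AAAdAdd
dddAAdd
AAddddA
AdAAAdA
step 2: ddddAAd
AdddAdd
dddAAAA
dAddddA
dddAdAd
step 3: dddAdAA
ddddddd
dddAAdA
AdAAddA
dddddAA

0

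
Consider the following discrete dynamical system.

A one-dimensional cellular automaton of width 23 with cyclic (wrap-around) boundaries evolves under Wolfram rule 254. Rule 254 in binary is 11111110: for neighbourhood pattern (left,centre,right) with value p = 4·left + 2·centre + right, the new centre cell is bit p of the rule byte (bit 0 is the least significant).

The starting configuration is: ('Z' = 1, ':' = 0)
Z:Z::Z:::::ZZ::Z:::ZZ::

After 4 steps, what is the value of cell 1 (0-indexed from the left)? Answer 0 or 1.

1

0) Z:Z::Z:::::ZZ::Z:::ZZ::
1) ZZZZZZZ:::ZZZZZZZ:ZZZZZ
2) ZZZZZZZZ:ZZZZZZZZZZZZZZ
3) ZZZZZZZZZZZZZZZZZZZZZZZ
4) ZZZZZZZZZZZZZZZZZZZZZZZ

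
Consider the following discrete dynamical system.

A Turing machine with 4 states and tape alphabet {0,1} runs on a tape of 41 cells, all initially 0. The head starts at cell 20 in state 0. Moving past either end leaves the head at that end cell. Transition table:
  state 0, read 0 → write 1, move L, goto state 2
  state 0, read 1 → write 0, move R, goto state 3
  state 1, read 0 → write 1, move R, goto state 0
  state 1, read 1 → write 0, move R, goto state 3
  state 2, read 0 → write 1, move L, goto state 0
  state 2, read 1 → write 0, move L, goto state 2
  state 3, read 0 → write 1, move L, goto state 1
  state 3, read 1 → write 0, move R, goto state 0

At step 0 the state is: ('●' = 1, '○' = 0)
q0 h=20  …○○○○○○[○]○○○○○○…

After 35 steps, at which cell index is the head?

12

[0] q0 h=20  …○○○○○○[○]○○○○○○…
[1] q2 h=19  …○○○○○○[○]●○○○○○…
[2] q0 h=18  …○○○○○○[○]●●○○○○…
[3] q2 h=17  …○○○○○○[○]●●●○○○…
[4] q0 h=16  …○○○○○○[○]●●●●○○…
[5] q2 h=15  …○○○○○○[○]●●●●●○…
[6] q0 h=14  …○○○○○○[○]●●●●●●…
[7] q2 h=13  …○○○○○○[○]●●●●●●…
[8] q0 h=12  …○○○○○○[○]●●●●●●…
[9] q2 h=11  …○○○○○○[○]●●●●●●…
[10] q0 h=10  …○○○○○○[○]●●●●●●…
[11] q2 h= 9  …○○○○○○[○]●●●●●●…
[12] q0 h= 8  …○○○○○○[○]●●●●●●…
[13] q2 h= 7  …○○○○○○[○]●●●●●●…
[14] q0 h= 6  |○○○○○○[○]●●●●●●…
[15] q2 h= 5  |○○○○○[○]●●●●●●…
[16] q0 h= 4  |○○○○[○]●●●●●●…
[17] q2 h= 3  |○○○[○]●●●●●●…
[18] q0 h= 2  |○○[○]●●●●●●…
[19] q2 h= 1  |○[○]●●●●●●…
[20] q0 h= 0  |[○]●●●●●●…
[21] q2 h= 0  |[●]●●●●●●…
[22] q2 h= 0  |[○]●●●●●●…
[23] q0 h= 0  |[●]●●●●●●…
[24] q3 h= 1  |○[●]●●●●●●…
[25] q0 h= 2  |○○[●]●●●●●●…
[26] q3 h= 3  |○○○[●]●●●●●●…
[27] q0 h= 4  |○○○○[●]●●●●●●…
[28] q3 h= 5  |○○○○○[●]●●●●●●…
[29] q0 h= 6  |○○○○○○[●]●●●●●●…
[30] q3 h= 7  …○○○○○○[●]●●●●●●…
[31] q0 h= 8  …○○○○○○[●]●●●●●●…
[32] q3 h= 9  …○○○○○○[●]●●●●●●…
[33] q0 h=10  …○○○○○○[●]●●●●●●…
[34] q3 h=11  …○○○○○○[●]●●●●●●…
[35] q0 h=12  …○○○○○○[●]●●●●●●…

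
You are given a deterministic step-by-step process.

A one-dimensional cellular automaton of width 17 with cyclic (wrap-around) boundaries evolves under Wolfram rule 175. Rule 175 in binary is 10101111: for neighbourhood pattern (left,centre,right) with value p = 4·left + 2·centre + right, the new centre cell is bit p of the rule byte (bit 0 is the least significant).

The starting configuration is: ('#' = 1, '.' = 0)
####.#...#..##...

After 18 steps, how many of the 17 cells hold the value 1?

[0] ####.#...#..##...
[1] ###.##.###.##..##
[2] ##.##.###.##..###
[3] #.##.###.##..####
[4] .##.###.##..#####
[5] ##.###.##..#####.
[6] #.###.##..#####.#
[7] .###.##..#####.##
[8] ###.##..#####.##.
[9] ##.##..#####.##.#
[10] #.##..#####.##.##
[11] .##..#####.##.###
[12] ##..#####.##.###.
[13] #..#####.##.###.#
[14] ..#####.##.###.##
[15] .#####.##.###.##.
[16] #####.##.###.##..
[17] ####.##.###.##..#
[18] ###.##.###.##..##

12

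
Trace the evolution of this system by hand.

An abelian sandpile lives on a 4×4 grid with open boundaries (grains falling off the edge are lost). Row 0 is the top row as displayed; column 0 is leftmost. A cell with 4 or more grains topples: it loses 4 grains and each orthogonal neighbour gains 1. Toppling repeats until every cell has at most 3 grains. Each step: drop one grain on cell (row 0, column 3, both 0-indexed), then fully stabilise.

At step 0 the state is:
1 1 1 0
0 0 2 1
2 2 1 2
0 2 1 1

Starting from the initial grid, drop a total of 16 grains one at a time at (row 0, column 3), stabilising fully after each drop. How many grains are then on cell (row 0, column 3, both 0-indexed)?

gen 0: 1 1 1 0
0 0 2 1
2 2 1 2
0 2 1 1
gen 1: 1 1 1 1
0 0 2 1
2 2 1 2
0 2 1 1
gen 2: 1 1 1 2
0 0 2 1
2 2 1 2
0 2 1 1
gen 3: 1 1 1 3
0 0 2 1
2 2 1 2
0 2 1 1
gen 4: 1 1 2 0
0 0 2 2
2 2 1 2
0 2 1 1
gen 5: 1 1 2 1
0 0 2 2
2 2 1 2
0 2 1 1
gen 6: 1 1 2 2
0 0 2 2
2 2 1 2
0 2 1 1
gen 7: 1 1 2 3
0 0 2 2
2 2 1 2
0 2 1 1
gen 8: 1 1 3 0
0 0 2 3
2 2 1 2
0 2 1 1
gen 9: 1 1 3 1
0 0 2 3
2 2 1 2
0 2 1 1
gen 10: 1 1 3 2
0 0 2 3
2 2 1 2
0 2 1 1
gen 11: 1 1 3 3
0 0 2 3
2 2 1 2
0 2 1 1
gen 12: 1 2 1 2
0 1 0 1
2 2 2 3
0 2 1 1
gen 13: 1 2 1 3
0 1 0 1
2 2 2 3
0 2 1 1
gen 14: 1 2 2 0
0 1 0 2
2 2 2 3
0 2 1 1
gen 15: 1 2 2 1
0 1 0 2
2 2 2 3
0 2 1 1
gen 16: 1 2 2 2
0 1 0 2
2 2 2 3
0 2 1 1

2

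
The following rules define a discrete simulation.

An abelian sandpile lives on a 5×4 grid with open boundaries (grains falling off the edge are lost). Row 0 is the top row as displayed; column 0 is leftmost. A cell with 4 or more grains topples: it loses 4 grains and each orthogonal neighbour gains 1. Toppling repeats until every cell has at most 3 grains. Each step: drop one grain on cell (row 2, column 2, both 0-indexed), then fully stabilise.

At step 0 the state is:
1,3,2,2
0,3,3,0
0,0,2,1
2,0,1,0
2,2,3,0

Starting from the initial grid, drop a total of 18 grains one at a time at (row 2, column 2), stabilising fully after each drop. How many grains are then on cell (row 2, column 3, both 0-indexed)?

gen 0: 1,3,2,2
0,3,3,0
0,0,2,1
2,0,1,0
2,2,3,0
gen 1: 1,3,2,2
0,3,3,0
0,0,3,1
2,0,1,0
2,2,3,0
gen 2: 2,1,0,3
1,1,2,1
0,2,1,2
2,0,2,0
2,2,3,0
gen 3: 2,1,0,3
1,1,2,1
0,2,2,2
2,0,2,0
2,2,3,0
gen 4: 2,1,0,3
1,1,2,1
0,2,3,2
2,0,2,0
2,2,3,0
gen 5: 2,1,0,3
1,1,3,1
0,3,0,3
2,0,3,0
2,2,3,0
gen 6: 2,1,0,3
1,1,3,1
0,3,1,3
2,0,3,0
2,2,3,0
gen 7: 2,1,0,3
1,1,3,1
0,3,2,3
2,0,3,0
2,2,3,0
gen 8: 2,1,0,3
1,1,3,1
0,3,3,3
2,0,3,0
2,2,3,0
gen 9: 2,1,1,3
1,3,1,3
1,1,0,1
2,2,2,2
2,3,0,1
gen 10: 2,1,1,3
1,3,1,3
1,1,1,1
2,2,2,2
2,3,0,1
gen 11: 2,1,1,3
1,3,1,3
1,1,2,1
2,2,2,2
2,3,0,1
gen 12: 2,1,1,3
1,3,1,3
1,1,3,1
2,2,2,2
2,3,0,1
gen 13: 2,1,1,3
1,3,2,3
1,2,0,2
2,2,3,2
2,3,0,1
gen 14: 2,1,1,3
1,3,2,3
1,2,1,2
2,2,3,2
2,3,0,1
gen 15: 2,1,1,3
1,3,2,3
1,2,2,2
2,2,3,2
2,3,0,1
gen 16: 2,1,1,3
1,3,2,3
1,2,3,2
2,2,3,2
2,3,0,1
gen 17: 2,1,1,3
1,3,3,3
1,3,1,3
2,3,0,3
2,3,1,1
gen 18: 2,1,1,3
1,3,3,3
1,3,2,3
2,3,0,3
2,3,1,1

3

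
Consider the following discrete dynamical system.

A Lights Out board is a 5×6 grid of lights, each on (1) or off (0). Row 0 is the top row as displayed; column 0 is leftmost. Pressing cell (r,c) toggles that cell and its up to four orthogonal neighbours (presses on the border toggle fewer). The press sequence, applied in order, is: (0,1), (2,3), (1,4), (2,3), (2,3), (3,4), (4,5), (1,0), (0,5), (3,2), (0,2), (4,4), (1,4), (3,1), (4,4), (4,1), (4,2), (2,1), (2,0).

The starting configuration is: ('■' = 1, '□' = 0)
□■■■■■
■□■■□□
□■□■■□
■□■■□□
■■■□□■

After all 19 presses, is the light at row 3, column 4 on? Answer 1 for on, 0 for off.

1

t=0: □■■■■■
■□■■□□
□■□■■□
■□■■□□
■■■□□■
t=1: ■□□■■■
■■■■□□
□■□■■□
■□■■□□
■■■□□■
t=2: ■□□■■■
■■■□□□
□■■□□□
■□■□□□
■■■□□■
t=3: ■□□■□■
■■■■■■
□■■□■□
■□■□□□
■■■□□■
t=4: ■□□■□■
■■■□■■
□■□■□□
■□■■□□
■■■□□■
t=5: ■□□■□■
■■■■■■
□■■□■□
■□■□□□
■■■□□■
t=6: ■□□■□■
■■■■■■
□■■□□□
■□■■■■
■■■□■■
t=7: ■□□■□■
■■■■■■
□■■□□□
■□■■■□
■■■□□□
t=8: □□□■□■
□□■■■■
■■■□□□
■□■■■□
■■■□□□
t=9: □□□■■□
□□■■■□
■■■□□□
■□■■■□
■■■□□□
t=10: □□□■■□
□□■■■□
■■□□□□
■■□□■□
■■□□□□
t=11: □■■□■□
□□□■■□
■■□□□□
■■□□■□
■■□□□□
t=12: □■■□■□
□□□■■□
■■□□□□
■■□□□□
■■□■■■
t=13: □■■□□□
□□□□□■
■■□□■□
■■□□□□
■■□■■■
t=14: □■■□□□
□□□□□■
■□□□■□
□□■□□□
■□□■■■
t=15: □■■□□□
□□□□□■
■□□□■□
□□■□■□
■□□□□□
t=16: □■■□□□
□□□□□■
■□□□■□
□■■□■□
□■■□□□
t=17: □■■□□□
□□□□□■
■□□□■□
□■□□■□
□□□■□□
t=18: □■■□□□
□■□□□■
□■■□■□
□□□□■□
□□□■□□
t=19: □■■□□□
■■□□□■
■□■□■□
■□□□■□
□□□■□□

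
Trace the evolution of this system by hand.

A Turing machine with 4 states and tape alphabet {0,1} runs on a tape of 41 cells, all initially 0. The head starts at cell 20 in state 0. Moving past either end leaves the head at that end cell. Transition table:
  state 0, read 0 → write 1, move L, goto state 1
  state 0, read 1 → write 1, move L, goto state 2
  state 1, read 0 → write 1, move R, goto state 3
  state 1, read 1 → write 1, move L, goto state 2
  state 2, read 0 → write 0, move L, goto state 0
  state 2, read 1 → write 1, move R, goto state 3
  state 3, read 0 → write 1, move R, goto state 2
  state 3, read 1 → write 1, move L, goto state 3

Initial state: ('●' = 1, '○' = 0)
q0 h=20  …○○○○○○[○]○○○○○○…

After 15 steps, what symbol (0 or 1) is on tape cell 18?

gen 0: q0 h=20  …○○○○○○[○]○○○○○○…
gen 1: q1 h=19  …○○○○○○[○]●○○○○○…
gen 2: q3 h=20  …○○○○○●[●]○○○○○○…
gen 3: q3 h=19  …○○○○○○[●]●○○○○○…
gen 4: q3 h=18  …○○○○○○[○]●●○○○○…
gen 5: q2 h=19  …○○○○○●[●]●○○○○○…
gen 6: q3 h=20  …○○○○●●[●]○○○○○○…
gen 7: q3 h=19  …○○○○○●[●]●○○○○○…
gen 8: q3 h=18  …○○○○○○[●]●●○○○○…
gen 9: q3 h=17  …○○○○○○[○]●●●○○○…
gen 10: q2 h=18  …○○○○○●[●]●●○○○○…
gen 11: q3 h=19  …○○○○●●[●]●○○○○○…
gen 12: q3 h=18  …○○○○○●[●]●●○○○○…
gen 13: q3 h=17  …○○○○○○[●]●●●○○○…
gen 14: q3 h=16  …○○○○○○[○]●●●●○○…
gen 15: q2 h=17  …○○○○○●[●]●●●○○○…

1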